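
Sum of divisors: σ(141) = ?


Divisors of 141: 1, 3, 47, 141
Sum = 1 + 3 + 47 + 141 = 192

σ(141) = 192


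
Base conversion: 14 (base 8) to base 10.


14 (base 8) = 12 (decimal)
12 (decimal) = 12 (base 10)


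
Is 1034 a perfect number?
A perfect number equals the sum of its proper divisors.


Proper divisors of 1034: 1, 2, 11, 22, 47, 94, 517
Sum = 1 + 2 + 11 + 22 + 47 + 94 + 517 = 694

No, 1034 is not perfect (694 ≠ 1034)


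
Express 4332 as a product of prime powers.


4332 / 2 = 2166
2166 / 2 = 1083
1083 / 3 = 361
361 / 19 = 19
19 / 19 = 1
4332 = 2^2 × 3 × 19^2


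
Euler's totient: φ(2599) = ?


2599 = 23 × 113
Prime factors: 23, 113
φ(2599) = 2599 × (1-1/23) × (1-1/113)
= 2599 × 22/23 × 112/113 = 2464

φ(2599) = 2464


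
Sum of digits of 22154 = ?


2 + 2 + 1 + 5 + 4 = 14


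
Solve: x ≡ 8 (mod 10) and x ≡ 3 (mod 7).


M = 10*7 = 70
M1 = M/10 = 7, M2 = M/7 = 10
M1^(-1) mod 10 = 3, M2^(-1) mod 7 = 5
x = 8*7*3 + 3*10*5 = 318
318 mod 70 = 38
Check: 38 mod 10 = 8 ✓, 38 mod 7 = 3 ✓

x ≡ 38 (mod 70)


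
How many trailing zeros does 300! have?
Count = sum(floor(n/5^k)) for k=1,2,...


floor(300/5) = 60
floor(300/25) = 12
floor(300/125) = 2
Total = 74

74 trailing zeros


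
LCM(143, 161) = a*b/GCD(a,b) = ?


GCD(143, 161) = 1
LCM = 143*161/1 = 23023/1 = 23023

LCM = 23023


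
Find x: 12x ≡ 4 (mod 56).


GCD(12, 56) = 4 divides 4
Divide: 3x ≡ 1 (mod 14)
x ≡ 5 (mod 14)


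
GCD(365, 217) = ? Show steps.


365 = 1 * 217 + 148
217 = 1 * 148 + 69
148 = 2 * 69 + 10
69 = 6 * 10 + 9
10 = 1 * 9 + 1
9 = 9 * 1 + 0
GCD = 1


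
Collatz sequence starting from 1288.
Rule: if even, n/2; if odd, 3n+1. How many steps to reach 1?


1288 → 644 → 322 → 161 → 484 → 242 → 121 → 364 → 182 → 91 → 274 → 137 → 412 → 206 → 103 → 310 → 155 → 466 → 233 → 700 → 350 → 175 → 526 → 263 → 790 → 395 → 1186 → 593 → 1780 → 890 → 445 → 1336 → 668 → 334 → 167 → 502 → 251 → 754 → 377 → 1132 → 566 → 283 → 850 → 425 → 1276 → 638 → 319 → 958 → 479 → 1438 → 719 → 2158 → 1079 → 3238 → 1619 → 4858 → 2429 → 7288 → 3644 → 1822 → 911 → 2734 → 1367 → 4102 → 2051 → 6154 → 3077 → 9232 → 4616 → 2308 → 1154 → 577 → 1732 → 866 → 433 → 1300 → 650 → 325 → 976 → 488 → 244 → 122 → 61 → 184 → 92 → 46 → 23 → 70 → 35 → 106 → 53 → 160 → 80 → 40 → 20 → 10 → 5 → 16 → 8 → 4 → 2 → 1
Total steps = 101

101 steps


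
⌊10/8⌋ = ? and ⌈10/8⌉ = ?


10/8 = 1.2500
floor = 1
ceil = 2

floor = 1, ceil = 2


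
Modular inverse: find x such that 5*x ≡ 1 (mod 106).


Use the extended Euclidean algorithm on (106, 5); each row r = 106*s + 5*t:
r=106, s=1, t=0
r=5, s=0, t=1
q=21: r=1, s=1, t=-21   [106*(1) + 5*(-21) = 1]
q=5: r=0, s=-5, t=106   [106*(-5) + 5*(106) = 0]
GCD = 1 with t = -21, so 5*(-21) ≡ 1 (mod 106)
Inverse = -21 mod 106 = 85
Check: 5 * 85 = 425 ≡ 1 (mod 106)

5^(-1) ≡ 85 (mod 106)


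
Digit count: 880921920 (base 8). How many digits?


880921920 in base 8 = 6440346500
Number of digits = 10

10 digits (base 8)


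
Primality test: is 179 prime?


Check divisors up to sqrt(179) = 13.3791
No divisors found.
179 is prime.

Yes, 179 is prime


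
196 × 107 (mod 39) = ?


196 × 107 = 20972
20972 mod 39 = 29


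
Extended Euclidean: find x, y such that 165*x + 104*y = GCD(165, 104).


Tabular extended Euclidean (each row: r = 165*s + 104*t):
r=165, s=1, t=0
r=104, s=0, t=1
q=1: r=61, s=1, t=-1   [165*(1) + 104*(-1) = 61]
q=1: r=43, s=-1, t=2   [165*(-1) + 104*(2) = 43]
q=1: r=18, s=2, t=-3   [165*(2) + 104*(-3) = 18]
q=2: r=7, s=-5, t=8   [165*(-5) + 104*(8) = 7]
q=2: r=4, s=12, t=-19   [165*(12) + 104*(-19) = 4]
q=1: r=3, s=-17, t=27   [165*(-17) + 104*(27) = 3]
q=1: r=1, s=29, t=-46   [165*(29) + 104*(-46) = 1]
q=3: r=0, s=-104, t=165   [165*(-104) + 104*(165) = 0]
GCD = 1; from the row with r=1: x=29, y=-46
Check: 165*(29) + 104*(-46) = 4785 - 4784 = 1

GCD = 1, x = 29, y = -46


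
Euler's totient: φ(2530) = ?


2530 = 2 × 5 × 11 × 23
Prime factors: 2, 5, 11, 23
φ(2530) = 2530 × (1-1/2) × (1-1/5) × (1-1/11) × (1-1/23)
= 2530 × 1/2 × 4/5 × 10/11 × 22/23 = 880

φ(2530) = 880


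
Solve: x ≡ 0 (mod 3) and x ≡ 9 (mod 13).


M = 3*13 = 39
M1 = M/3 = 13, M2 = M/13 = 3
M1^(-1) mod 3 = 1, M2^(-1) mod 13 = 9
x = 0*13*1 + 9*3*9 = 243
243 mod 39 = 9
Check: 9 mod 3 = 0 ✓, 9 mod 13 = 9 ✓

x ≡ 9 (mod 39)


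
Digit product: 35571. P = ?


3 × 5 × 5 × 7 × 1 = 525


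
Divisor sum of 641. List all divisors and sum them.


Divisors of 641: 1, 641
Sum = 1 + 641 = 642

σ(641) = 642


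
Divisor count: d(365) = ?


365 = 5^1 × 73^1
d(365) = (1+1) × (1+1) = 4

4 divisors


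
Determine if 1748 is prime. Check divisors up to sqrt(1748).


1748 / 2 = 874 (exact division)
1748 is NOT prime.

No, 1748 is not prime


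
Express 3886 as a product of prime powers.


3886 / 2 = 1943
1943 / 29 = 67
67 / 67 = 1
3886 = 2 × 29 × 67


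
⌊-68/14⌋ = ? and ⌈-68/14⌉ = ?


-68/14 = -4.8571
floor = -5
ceil = -4

floor = -5, ceil = -4


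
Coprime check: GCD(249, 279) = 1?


Euclidean algorithm:
279 = 1 * 249 + 30
249 = 8 * 30 + 9
30 = 3 * 9 + 3
9 = 3 * 3 + 0
GCD(249, 279) = 3

No, not coprime (GCD = 3)


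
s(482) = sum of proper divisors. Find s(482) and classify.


Proper divisors: 1, 2, 241
Sum = 1 + 2 + 241 = 244
244 < 482 → deficient

s(482) = 244 (deficient)


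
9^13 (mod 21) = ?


9^1 mod 21 = 9
9^2 mod 21 = 18
9^3 mod 21 = 15
9^4 mod 21 = 9
9^5 mod 21 = 18
9^6 mod 21 = 15
9^7 mod 21 = 9
9^8 mod 21 = 18
9^9 mod 21 = 15
9^10 mod 21 = 9
9^11 mod 21 = 18
9^12 mod 21 = 15
9^13 mod 21 = 9


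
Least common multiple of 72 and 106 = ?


GCD(72, 106) = 2
LCM = 72*106/2 = 7632/2 = 3816

LCM = 3816


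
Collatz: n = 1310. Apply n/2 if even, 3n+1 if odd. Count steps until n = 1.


1310 → 655 → 1966 → 983 → 2950 → 1475 → 4426 → 2213 → 6640 → 3320 → 1660 → 830 → 415 → 1246 → 623 → 1870 → 935 → 2806 → 1403 → 4210 → 2105 → 6316 → 3158 → 1579 → 4738 → 2369 → 7108 → 3554 → 1777 → 5332 → 2666 → 1333 → 4000 → 2000 → 1000 → 500 → 250 → 125 → 376 → 188 → 94 → 47 → 142 → 71 → 214 → 107 → 322 → 161 → 484 → 242 → 121 → 364 → 182 → 91 → 274 → 137 → 412 → 206 → 103 → 310 → 155 → 466 → 233 → 700 → 350 → 175 → 526 → 263 → 790 → 395 → 1186 → 593 → 1780 → 890 → 445 → 1336 → 668 → 334 → 167 → 502 → 251 → 754 → 377 → 1132 → 566 → 283 → 850 → 425 → 1276 → 638 → 319 → 958 → 479 → 1438 → 719 → 2158 → 1079 → 3238 → 1619 → 4858 → 2429 → 7288 → 3644 → 1822 → 911 → 2734 → 1367 → 4102 → 2051 → 6154 → 3077 → 9232 → 4616 → 2308 → 1154 → 577 → 1732 → 866 → 433 → 1300 → 650 → 325 → 976 → 488 → 244 → 122 → 61 → 184 → 92 → 46 → 23 → 70 → 35 → 106 → 53 → 160 → 80 → 40 → 20 → 10 → 5 → 16 → 8 → 4 → 2 → 1
Total steps = 145

145 steps


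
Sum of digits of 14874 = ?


1 + 4 + 8 + 7 + 4 = 24


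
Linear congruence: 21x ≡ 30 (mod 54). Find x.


GCD(21, 54) = 3 divides 30
Divide: 7x ≡ 10 (mod 18)
x ≡ 4 (mod 18)


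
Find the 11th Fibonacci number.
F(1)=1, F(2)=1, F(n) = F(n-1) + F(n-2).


Sequence: 1, 1, 2, 3, 5, 8, 13, 21, 34, 55, 89
F(11) = 89


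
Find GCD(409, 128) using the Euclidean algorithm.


409 = 3 * 128 + 25
128 = 5 * 25 + 3
25 = 8 * 3 + 1
3 = 3 * 1 + 0
GCD = 1


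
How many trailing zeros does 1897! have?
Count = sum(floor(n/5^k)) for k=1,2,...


floor(1897/5) = 379
floor(1897/25) = 75
floor(1897/125) = 15
floor(1897/625) = 3
Total = 472

472 trailing zeros


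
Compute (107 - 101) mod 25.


107 - 101 = 6
6 mod 25 = 6


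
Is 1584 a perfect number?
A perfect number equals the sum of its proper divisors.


Proper divisors of 1584: 1, 2, 3, 4, 6, 8, 9, 11, 12, 16, 18, 22, 24, 33, 36, 44, 48, 66, 72, 88, 99, 132, 144, 176, 198, 264, 396, 528, 792
Sum = 1 + 2 + 3 + 4 + 6 + 8 + 9 + 11 + 12 + 16 + 18 + 22 + 24 + 33 + 36 + 44 + 48 + 66 + 72 + 88 + 99 + 132 + 144 + 176 + 198 + 264 + 396 + 528 + 792 = 3252

No, 1584 is not perfect (3252 ≠ 1584)


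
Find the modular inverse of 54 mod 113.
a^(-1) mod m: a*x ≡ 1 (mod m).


Use the extended Euclidean algorithm on (113, 54); each row r = 113*s + 54*t:
r=113, s=1, t=0
r=54, s=0, t=1
q=2: r=5, s=1, t=-2   [113*(1) + 54*(-2) = 5]
q=10: r=4, s=-10, t=21   [113*(-10) + 54*(21) = 4]
q=1: r=1, s=11, t=-23   [113*(11) + 54*(-23) = 1]
q=4: r=0, s=-54, t=113   [113*(-54) + 54*(113) = 0]
GCD = 1 with t = -23, so 54*(-23) ≡ 1 (mod 113)
Inverse = -23 mod 113 = 90
Check: 54 * 90 = 4860 ≡ 1 (mod 113)

54^(-1) ≡ 90 (mod 113)


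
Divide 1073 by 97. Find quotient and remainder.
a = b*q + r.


1073 = 97 * 11 + 6
Check: 1067 + 6 = 1073

q = 11, r = 6


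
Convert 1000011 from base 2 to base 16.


1000011 (base 2) = 67 (decimal)
67 (decimal) = 43 (base 16)


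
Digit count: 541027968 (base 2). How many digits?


541027968 in base 2 = 100000001111110110111010000000
Number of digits = 30

30 digits (base 2)


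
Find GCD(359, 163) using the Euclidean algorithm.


359 = 2 * 163 + 33
163 = 4 * 33 + 31
33 = 1 * 31 + 2
31 = 15 * 2 + 1
2 = 2 * 1 + 0
GCD = 1


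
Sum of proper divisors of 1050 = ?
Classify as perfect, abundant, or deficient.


Proper divisors: 1, 2, 3, 5, 6, 7, 10, 14, 15, 21, 25, 30, 35, 42, 50, 70, 75, 105, 150, 175, 210, 350, 525
Sum = 1 + 2 + 3 + 5 + 6 + 7 + 10 + 14 + 15 + 21 + 25 + 30 + 35 + 42 + 50 + 70 + 75 + 105 + 150 + 175 + 210 + 350 + 525 = 1926
1926 > 1050 → abundant

s(1050) = 1926 (abundant)


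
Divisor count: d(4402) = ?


4402 = 2^1 × 31^1 × 71^1
d(4402) = (1+1) × (1+1) × (1+1) = 8

8 divisors


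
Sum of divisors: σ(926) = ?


Divisors of 926: 1, 2, 463, 926
Sum = 1 + 2 + 463 + 926 = 1392

σ(926) = 1392


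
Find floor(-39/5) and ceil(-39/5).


-39/5 = -7.8000
floor = -8
ceil = -7

floor = -8, ceil = -7


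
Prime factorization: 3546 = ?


3546 / 2 = 1773
1773 / 3 = 591
591 / 3 = 197
197 / 197 = 1
3546 = 2 × 3^2 × 197


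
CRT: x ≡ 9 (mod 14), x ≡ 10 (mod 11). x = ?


M = 14*11 = 154
M1 = M/14 = 11, M2 = M/11 = 14
M1^(-1) mod 14 = 9, M2^(-1) mod 11 = 4
x = 9*11*9 + 10*14*4 = 1451
1451 mod 154 = 65
Check: 65 mod 14 = 9 ✓, 65 mod 11 = 10 ✓

x ≡ 65 (mod 154)


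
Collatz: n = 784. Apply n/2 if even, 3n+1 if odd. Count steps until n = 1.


784 → 392 → 196 → 98 → 49 → 148 → 74 → 37 → 112 → 56 → 28 → 14 → 7 → 22 → 11 → 34 → 17 → 52 → 26 → 13 → 40 → 20 → 10 → 5 → 16 → 8 → 4 → 2 → 1
Total steps = 28

28 steps


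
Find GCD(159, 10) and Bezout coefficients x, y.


Tabular extended Euclidean (each row: r = 159*s + 10*t):
r=159, s=1, t=0
r=10, s=0, t=1
q=15: r=9, s=1, t=-15   [159*(1) + 10*(-15) = 9]
q=1: r=1, s=-1, t=16   [159*(-1) + 10*(16) = 1]
q=9: r=0, s=10, t=-159   [159*(10) + 10*(-159) = 0]
GCD = 1; from the row with r=1: x=-1, y=16
Check: 159*(-1) + 10*(16) = -159 + 160 = 1

GCD = 1, x = -1, y = 16


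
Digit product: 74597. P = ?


7 × 4 × 5 × 9 × 7 = 8820


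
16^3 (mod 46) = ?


16^1 mod 46 = 16
16^2 mod 46 = 26
16^3 mod 46 = 2


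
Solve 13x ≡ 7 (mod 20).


GCD(13, 20) = 1, unique solution
a^(-1) mod 20 = 17
x = 17 * 7 mod 20 = 19

x ≡ 19 (mod 20)


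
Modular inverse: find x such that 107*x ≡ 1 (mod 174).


Use the extended Euclidean algorithm on (174, 107); each row r = 174*s + 107*t:
r=174, s=1, t=0
r=107, s=0, t=1
q=1: r=67, s=1, t=-1   [174*(1) + 107*(-1) = 67]
q=1: r=40, s=-1, t=2   [174*(-1) + 107*(2) = 40]
q=1: r=27, s=2, t=-3   [174*(2) + 107*(-3) = 27]
q=1: r=13, s=-3, t=5   [174*(-3) + 107*(5) = 13]
q=2: r=1, s=8, t=-13   [174*(8) + 107*(-13) = 1]
q=13: r=0, s=-107, t=174   [174*(-107) + 107*(174) = 0]
GCD = 1 with t = -13, so 107*(-13) ≡ 1 (mod 174)
Inverse = -13 mod 174 = 161
Check: 107 * 161 = 17227 ≡ 1 (mod 174)

107^(-1) ≡ 161 (mod 174)


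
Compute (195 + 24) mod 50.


195 + 24 = 219
219 mod 50 = 19


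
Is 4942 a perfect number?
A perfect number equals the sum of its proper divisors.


Proper divisors of 4942: 1, 2, 7, 14, 353, 706, 2471
Sum = 1 + 2 + 7 + 14 + 353 + 706 + 2471 = 3554

No, 4942 is not perfect (3554 ≠ 4942)


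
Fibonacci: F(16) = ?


Sequence: 1, 1, 2, 3, 5, 8, 13, 21, 34, 55, 89, 144, 233, 377, 610, 987
F(16) = 987


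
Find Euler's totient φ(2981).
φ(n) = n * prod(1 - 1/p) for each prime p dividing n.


2981 = 11 × 271
Prime factors: 11, 271
φ(2981) = 2981 × (1-1/11) × (1-1/271)
= 2981 × 10/11 × 270/271 = 2700

φ(2981) = 2700


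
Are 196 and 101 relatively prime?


Euclidean algorithm:
196 = 1 * 101 + 95
101 = 1 * 95 + 6
95 = 15 * 6 + 5
6 = 1 * 5 + 1
5 = 5 * 1 + 0
GCD(196, 101) = 1

Yes, coprime (GCD = 1)


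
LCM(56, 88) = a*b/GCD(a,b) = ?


GCD(56, 88) = 8
LCM = 56*88/8 = 4928/8 = 616

LCM = 616


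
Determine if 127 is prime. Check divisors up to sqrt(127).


Check divisors up to sqrt(127) = 11.2694
No divisors found.
127 is prime.

Yes, 127 is prime


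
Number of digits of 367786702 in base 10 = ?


367786702 has 9 digits in base 10
floor(log10(367786702)) + 1 = floor(8.5656) + 1 = 9

9 digits (base 10)


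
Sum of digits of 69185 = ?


6 + 9 + 1 + 8 + 5 = 29


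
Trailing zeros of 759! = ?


floor(759/5) = 151
floor(759/25) = 30
floor(759/125) = 6
floor(759/625) = 1
Total = 188

188 trailing zeros


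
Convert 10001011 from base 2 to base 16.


10001011 (base 2) = 139 (decimal)
139 (decimal) = 8B (base 16)


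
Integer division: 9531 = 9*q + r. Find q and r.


9531 = 9 * 1059 + 0
Check: 9531 + 0 = 9531

q = 1059, r = 0


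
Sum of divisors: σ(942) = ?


Divisors of 942: 1, 2, 3, 6, 157, 314, 471, 942
Sum = 1 + 2 + 3 + 6 + 157 + 314 + 471 + 942 = 1896

σ(942) = 1896


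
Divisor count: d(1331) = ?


1331 = 11^3
d(1331) = (3+1) = 4

4 divisors


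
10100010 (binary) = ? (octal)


10100010 (base 2) = 162 (decimal)
162 (decimal) = 242 (base 8)


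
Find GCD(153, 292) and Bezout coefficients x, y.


Tabular extended Euclidean (each row: r = 153*s + 292*t):
r=153, s=1, t=0
r=292, s=0, t=1
q=0: r=153, s=1, t=0   [153*(1) + 292*(0) = 153]
q=1: r=139, s=-1, t=1   [153*(-1) + 292*(1) = 139]
q=1: r=14, s=2, t=-1   [153*(2) + 292*(-1) = 14]
q=9: r=13, s=-19, t=10   [153*(-19) + 292*(10) = 13]
q=1: r=1, s=21, t=-11   [153*(21) + 292*(-11) = 1]
q=13: r=0, s=-292, t=153   [153*(-292) + 292*(153) = 0]
GCD = 1; from the row with r=1: x=21, y=-11
Check: 153*(21) + 292*(-11) = 3213 - 3212 = 1

GCD = 1, x = 21, y = -11


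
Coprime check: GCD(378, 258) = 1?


Euclidean algorithm:
378 = 1 * 258 + 120
258 = 2 * 120 + 18
120 = 6 * 18 + 12
18 = 1 * 12 + 6
12 = 2 * 6 + 0
GCD(378, 258) = 6

No, not coprime (GCD = 6)


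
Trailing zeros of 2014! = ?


floor(2014/5) = 402
floor(2014/25) = 80
floor(2014/125) = 16
floor(2014/625) = 3
Total = 501

501 trailing zeros


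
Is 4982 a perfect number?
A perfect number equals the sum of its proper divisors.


Proper divisors of 4982: 1, 2, 47, 53, 94, 106, 2491
Sum = 1 + 2 + 47 + 53 + 94 + 106 + 2491 = 2794

No, 4982 is not perfect (2794 ≠ 4982)


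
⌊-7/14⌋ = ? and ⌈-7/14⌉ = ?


-7/14 = -0.5000
floor = -1
ceil = 0

floor = -1, ceil = 0


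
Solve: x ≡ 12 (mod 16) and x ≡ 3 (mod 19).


M = 16*19 = 304
M1 = M/16 = 19, M2 = M/19 = 16
M1^(-1) mod 16 = 11, M2^(-1) mod 19 = 6
x = 12*19*11 + 3*16*6 = 2796
2796 mod 304 = 60
Check: 60 mod 16 = 12 ✓, 60 mod 19 = 3 ✓

x ≡ 60 (mod 304)


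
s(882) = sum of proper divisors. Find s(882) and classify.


Proper divisors: 1, 2, 3, 6, 7, 9, 14, 18, 21, 42, 49, 63, 98, 126, 147, 294, 441
Sum = 1 + 2 + 3 + 6 + 7 + 9 + 14 + 18 + 21 + 42 + 49 + 63 + 98 + 126 + 147 + 294 + 441 = 1341
1341 > 882 → abundant

s(882) = 1341 (abundant)


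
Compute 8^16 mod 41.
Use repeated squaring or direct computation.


8^1 mod 41 = 8
8^2 mod 41 = 23
8^3 mod 41 = 20
8^4 mod 41 = 37
8^5 mod 41 = 9
8^6 mod 41 = 31
8^7 mod 41 = 2
8^8 mod 41 = 16
8^9 mod 41 = 5
8^10 mod 41 = 40
8^11 mod 41 = 33
8^12 mod 41 = 18
8^13 mod 41 = 21
8^14 mod 41 = 4
8^15 mod 41 = 32
8^16 mod 41 = 10


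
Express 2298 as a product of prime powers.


2298 / 2 = 1149
1149 / 3 = 383
383 / 383 = 1
2298 = 2 × 3 × 383


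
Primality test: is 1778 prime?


1778 / 2 = 889 (exact division)
1778 is NOT prime.

No, 1778 is not prime


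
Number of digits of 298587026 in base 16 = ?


298587026 in base 16 = 11CC1392
Number of digits = 8

8 digits (base 16)


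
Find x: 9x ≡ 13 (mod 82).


GCD(9, 82) = 1, unique solution
a^(-1) mod 82 = 73
x = 73 * 13 mod 82 = 47

x ≡ 47 (mod 82)


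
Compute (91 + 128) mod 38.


91 + 128 = 219
219 mod 38 = 29


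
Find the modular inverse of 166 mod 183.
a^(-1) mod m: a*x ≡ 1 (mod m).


Use the extended Euclidean algorithm on (183, 166); each row r = 183*s + 166*t:
r=183, s=1, t=0
r=166, s=0, t=1
q=1: r=17, s=1, t=-1   [183*(1) + 166*(-1) = 17]
q=9: r=13, s=-9, t=10   [183*(-9) + 166*(10) = 13]
q=1: r=4, s=10, t=-11   [183*(10) + 166*(-11) = 4]
q=3: r=1, s=-39, t=43   [183*(-39) + 166*(43) = 1]
q=4: r=0, s=166, t=-183   [183*(166) + 166*(-183) = 0]
GCD = 1 with t = 43, so 166*(43) ≡ 1 (mod 183)
Inverse = 43 mod 183 = 43
Check: 166 * 43 = 7138 ≡ 1 (mod 183)

166^(-1) ≡ 43 (mod 183)


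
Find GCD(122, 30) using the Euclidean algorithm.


122 = 4 * 30 + 2
30 = 15 * 2 + 0
GCD = 2


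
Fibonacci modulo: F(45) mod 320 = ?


F(k) mod 320 for k=1..45:
1, 1, 2, 3, 5, 8, 13, 21, 34, 55, 89, 144, 233, 57, 290, 27, 317, 24, 21, 45, 66, 111, 177, 288, 145, 113, 258, 51, 309, 40, 29, 69, 98, 167, 265, 112, 57, 169, 226, 75, 301, 56, 37, 93, 130
F(45) mod 320 = 130


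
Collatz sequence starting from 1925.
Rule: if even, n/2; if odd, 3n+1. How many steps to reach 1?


1925 → 5776 → 2888 → 1444 → 722 → 361 → 1084 → 542 → 271 → 814 → 407 → 1222 → 611 → 1834 → 917 → 2752 → 1376 → 688 → 344 → 172 → 86 → 43 → 130 → 65 → 196 → 98 → 49 → 148 → 74 → 37 → 112 → 56 → 28 → 14 → 7 → 22 → 11 → 34 → 17 → 52 → 26 → 13 → 40 → 20 → 10 → 5 → 16 → 8 → 4 → 2 → 1
Total steps = 50

50 steps


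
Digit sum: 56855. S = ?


5 + 6 + 8 + 5 + 5 = 29


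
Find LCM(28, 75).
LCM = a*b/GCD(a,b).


GCD(28, 75) = 1
LCM = 28*75/1 = 2100/1 = 2100

LCM = 2100


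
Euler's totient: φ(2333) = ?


2333 = 2333
Prime factors: 2333
φ(2333) = 2333 × (1-1/2333)
= 2333 × 2332/2333 = 2332

φ(2333) = 2332


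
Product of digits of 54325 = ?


5 × 4 × 3 × 2 × 5 = 600


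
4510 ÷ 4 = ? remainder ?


4510 = 4 * 1127 + 2
Check: 4508 + 2 = 4510

q = 1127, r = 2


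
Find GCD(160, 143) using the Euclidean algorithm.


160 = 1 * 143 + 17
143 = 8 * 17 + 7
17 = 2 * 7 + 3
7 = 2 * 3 + 1
3 = 3 * 1 + 0
GCD = 1


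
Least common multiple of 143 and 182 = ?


GCD(143, 182) = 13
LCM = 143*182/13 = 26026/13 = 2002

LCM = 2002


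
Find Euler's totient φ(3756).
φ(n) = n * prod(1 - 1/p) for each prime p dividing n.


3756 = 2^2 × 3 × 313
Prime factors: 2, 3, 313
φ(3756) = 3756 × (1-1/2) × (1-1/3) × (1-1/313)
= 3756 × 1/2 × 2/3 × 312/313 = 1248

φ(3756) = 1248


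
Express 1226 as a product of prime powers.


1226 / 2 = 613
613 / 613 = 1
1226 = 2 × 613


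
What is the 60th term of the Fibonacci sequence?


Sequence: 1, 1, 2, 3, 5, 8, 13, 21, 34, 55, 89, 144, 233, 377, 610, 987, 1597, 2584, 4181, 6765, 10946, 17711, 28657, 46368, 75025, 121393, 196418, 317811, 514229, 832040, 1346269, 2178309, 3524578, 5702887, 9227465, 14930352, 24157817, 39088169, 63245986, 102334155, 165580141, 267914296, 433494437, 701408733, 1134903170, 1836311903, 2971215073, 4807526976, 7778742049, 12586269025, 20365011074, 32951280099, 53316291173, 86267571272, 139583862445, 225851433717, 365435296162, 591286729879, 956722026041, 1548008755920
F(60) = 1548008755920


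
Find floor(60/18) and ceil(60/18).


60/18 = 3.3333
floor = 3
ceil = 4

floor = 3, ceil = 4


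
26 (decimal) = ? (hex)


26 (base 10) = 26 (decimal)
26 (decimal) = 1A (base 16)


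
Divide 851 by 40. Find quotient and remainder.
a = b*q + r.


851 = 40 * 21 + 11
Check: 840 + 11 = 851

q = 21, r = 11


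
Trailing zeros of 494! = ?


floor(494/5) = 98
floor(494/25) = 19
floor(494/125) = 3
Total = 120

120 trailing zeros


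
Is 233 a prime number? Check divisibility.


Check divisors up to sqrt(233) = 15.2643
No divisors found.
233 is prime.

Yes, 233 is prime


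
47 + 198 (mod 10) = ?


47 + 198 = 245
245 mod 10 = 5


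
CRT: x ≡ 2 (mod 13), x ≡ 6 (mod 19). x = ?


M = 13*19 = 247
M1 = M/13 = 19, M2 = M/19 = 13
M1^(-1) mod 13 = 11, M2^(-1) mod 19 = 3
x = 2*19*11 + 6*13*3 = 652
652 mod 247 = 158
Check: 158 mod 13 = 2 ✓, 158 mod 19 = 6 ✓

x ≡ 158 (mod 247)


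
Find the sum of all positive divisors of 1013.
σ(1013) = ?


Divisors of 1013: 1, 1013
Sum = 1 + 1013 = 1014

σ(1013) = 1014


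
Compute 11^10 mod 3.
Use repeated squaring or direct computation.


11^1 mod 3 = 2
11^2 mod 3 = 1
11^3 mod 3 = 2
11^4 mod 3 = 1
11^5 mod 3 = 2
11^6 mod 3 = 1
11^7 mod 3 = 2
11^8 mod 3 = 1
11^9 mod 3 = 2
11^10 mod 3 = 1


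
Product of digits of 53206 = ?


5 × 3 × 2 × 0 × 6 = 0


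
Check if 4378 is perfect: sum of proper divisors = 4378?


Proper divisors of 4378: 1, 2, 11, 22, 199, 398, 2189
Sum = 1 + 2 + 11 + 22 + 199 + 398 + 2189 = 2822

No, 4378 is not perfect (2822 ≠ 4378)


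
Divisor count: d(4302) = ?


4302 = 2^1 × 3^2 × 239^1
d(4302) = (1+1) × (2+1) × (1+1) = 12

12 divisors


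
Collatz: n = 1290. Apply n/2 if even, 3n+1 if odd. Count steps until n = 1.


1290 → 645 → 1936 → 968 → 484 → 242 → 121 → 364 → 182 → 91 → 274 → 137 → 412 → 206 → 103 → 310 → 155 → 466 → 233 → 700 → 350 → 175 → 526 → 263 → 790 → 395 → 1186 → 593 → 1780 → 890 → 445 → 1336 → 668 → 334 → 167 → 502 → 251 → 754 → 377 → 1132 → 566 → 283 → 850 → 425 → 1276 → 638 → 319 → 958 → 479 → 1438 → 719 → 2158 → 1079 → 3238 → 1619 → 4858 → 2429 → 7288 → 3644 → 1822 → 911 → 2734 → 1367 → 4102 → 2051 → 6154 → 3077 → 9232 → 4616 → 2308 → 1154 → 577 → 1732 → 866 → 433 → 1300 → 650 → 325 → 976 → 488 → 244 → 122 → 61 → 184 → 92 → 46 → 23 → 70 → 35 → 106 → 53 → 160 → 80 → 40 → 20 → 10 → 5 → 16 → 8 → 4 → 2 → 1
Total steps = 101

101 steps


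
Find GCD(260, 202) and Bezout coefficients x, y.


Tabular extended Euclidean (each row: r = 260*s + 202*t):
r=260, s=1, t=0
r=202, s=0, t=1
q=1: r=58, s=1, t=-1   [260*(1) + 202*(-1) = 58]
q=3: r=28, s=-3, t=4   [260*(-3) + 202*(4) = 28]
q=2: r=2, s=7, t=-9   [260*(7) + 202*(-9) = 2]
q=14: r=0, s=-101, t=130   [260*(-101) + 202*(130) = 0]
GCD = 2; from the row with r=2: x=7, y=-9
Check: 260*(7) + 202*(-9) = 1820 - 1818 = 2

GCD = 2, x = 7, y = -9


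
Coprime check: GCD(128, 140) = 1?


Euclidean algorithm:
140 = 1 * 128 + 12
128 = 10 * 12 + 8
12 = 1 * 8 + 4
8 = 2 * 4 + 0
GCD(128, 140) = 4

No, not coprime (GCD = 4)


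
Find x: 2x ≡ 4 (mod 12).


GCD(2, 12) = 2 divides 4
Divide: 1x ≡ 2 (mod 6)
x ≡ 2 (mod 6)


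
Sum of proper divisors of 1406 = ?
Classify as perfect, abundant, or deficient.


Proper divisors: 1, 2, 19, 37, 38, 74, 703
Sum = 1 + 2 + 19 + 37 + 38 + 74 + 703 = 874
874 < 1406 → deficient

s(1406) = 874 (deficient)


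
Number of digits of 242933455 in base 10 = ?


242933455 has 9 digits in base 10
floor(log10(242933455)) + 1 = floor(8.3855) + 1 = 9

9 digits (base 10)


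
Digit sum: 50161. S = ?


5 + 0 + 1 + 6 + 1 = 13


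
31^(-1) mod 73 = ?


Use the extended Euclidean algorithm on (73, 31); each row r = 73*s + 31*t:
r=73, s=1, t=0
r=31, s=0, t=1
q=2: r=11, s=1, t=-2   [73*(1) + 31*(-2) = 11]
q=2: r=9, s=-2, t=5   [73*(-2) + 31*(5) = 9]
q=1: r=2, s=3, t=-7   [73*(3) + 31*(-7) = 2]
q=4: r=1, s=-14, t=33   [73*(-14) + 31*(33) = 1]
q=2: r=0, s=31, t=-73   [73*(31) + 31*(-73) = 0]
GCD = 1 with t = 33, so 31*(33) ≡ 1 (mod 73)
Inverse = 33 mod 73 = 33
Check: 31 * 33 = 1023 ≡ 1 (mod 73)

31^(-1) ≡ 33 (mod 73)


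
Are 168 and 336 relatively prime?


Euclidean algorithm:
336 = 2 * 168 + 0
GCD(168, 336) = 168

No, not coprime (GCD = 168)


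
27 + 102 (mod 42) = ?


27 + 102 = 129
129 mod 42 = 3


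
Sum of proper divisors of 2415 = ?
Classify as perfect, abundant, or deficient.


Proper divisors: 1, 3, 5, 7, 15, 21, 23, 35, 69, 105, 115, 161, 345, 483, 805
Sum = 1 + 3 + 5 + 7 + 15 + 21 + 23 + 35 + 69 + 105 + 115 + 161 + 345 + 483 + 805 = 2193
2193 < 2415 → deficient

s(2415) = 2193 (deficient)


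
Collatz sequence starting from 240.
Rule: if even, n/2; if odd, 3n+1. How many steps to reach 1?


240 → 120 → 60 → 30 → 15 → 46 → 23 → 70 → 35 → 106 → 53 → 160 → 80 → 40 → 20 → 10 → 5 → 16 → 8 → 4 → 2 → 1
Total steps = 21

21 steps


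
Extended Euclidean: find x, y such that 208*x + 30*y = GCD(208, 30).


Tabular extended Euclidean (each row: r = 208*s + 30*t):
r=208, s=1, t=0
r=30, s=0, t=1
q=6: r=28, s=1, t=-6   [208*(1) + 30*(-6) = 28]
q=1: r=2, s=-1, t=7   [208*(-1) + 30*(7) = 2]
q=14: r=0, s=15, t=-104   [208*(15) + 30*(-104) = 0]
GCD = 2; from the row with r=2: x=-1, y=7
Check: 208*(-1) + 30*(7) = -208 + 210 = 2

GCD = 2, x = -1, y = 7


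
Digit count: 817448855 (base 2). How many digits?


817448855 in base 2 = 110000101110010100011110010111
Number of digits = 30

30 digits (base 2)


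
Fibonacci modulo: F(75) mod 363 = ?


F(k) mod 363 for k=1..75:
1, 1, 2, 3, 5, 8, 13, 21, 34, 55, 89, 144, 233, 14, 247, 261, 145, 43, 188, 231, 56, 287, 343, 267, 247, 151, 35, 186, 221, 44, 265, 309, 211, 157, 5, 162, 167, 329, 133, 99, 232, 331, 200, 168, 5, 173, 178, 351, 166, 154, 320, 111, 68, 179, 247, 63, 310, 10, 320, 330, 287, 254, 178, 69, 247, 316, 200, 153, 353, 143, 133, 276, 46, 322, 5
F(75) mod 363 = 5


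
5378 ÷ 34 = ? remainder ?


5378 = 34 * 158 + 6
Check: 5372 + 6 = 5378

q = 158, r = 6


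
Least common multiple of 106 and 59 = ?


GCD(106, 59) = 1
LCM = 106*59/1 = 6254/1 = 6254

LCM = 6254


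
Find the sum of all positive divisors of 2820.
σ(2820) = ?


Divisors of 2820: 1, 2, 3, 4, 5, 6, 10, 12, 15, 20, 30, 47, 60, 94, 141, 188, 235, 282, 470, 564, 705, 940, 1410, 2820
Sum = 1 + 2 + 3 + 4 + 5 + 6 + 10 + 12 + 15 + 20 + 30 + 47 + 60 + 94 + 141 + 188 + 235 + 282 + 470 + 564 + 705 + 940 + 1410 + 2820 = 8064

σ(2820) = 8064


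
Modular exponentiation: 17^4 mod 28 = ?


17^1 mod 28 = 17
17^2 mod 28 = 9
17^3 mod 28 = 13
17^4 mod 28 = 25


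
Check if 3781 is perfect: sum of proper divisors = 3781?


Proper divisors of 3781: 1, 19, 199
Sum = 1 + 19 + 199 = 219

No, 3781 is not perfect (219 ≠ 3781)


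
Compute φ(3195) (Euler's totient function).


3195 = 3^2 × 5 × 71
Prime factors: 3, 5, 71
φ(3195) = 3195 × (1-1/3) × (1-1/5) × (1-1/71)
= 3195 × 2/3 × 4/5 × 70/71 = 1680

φ(3195) = 1680


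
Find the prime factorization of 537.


537 / 3 = 179
179 / 179 = 1
537 = 3 × 179


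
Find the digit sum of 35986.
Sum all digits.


3 + 5 + 9 + 8 + 6 = 31


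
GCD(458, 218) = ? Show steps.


458 = 2 * 218 + 22
218 = 9 * 22 + 20
22 = 1 * 20 + 2
20 = 10 * 2 + 0
GCD = 2


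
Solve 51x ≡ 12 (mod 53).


GCD(51, 53) = 1, unique solution
a^(-1) mod 53 = 26
x = 26 * 12 mod 53 = 47

x ≡ 47 (mod 53)


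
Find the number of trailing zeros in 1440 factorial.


floor(1440/5) = 288
floor(1440/25) = 57
floor(1440/125) = 11
floor(1440/625) = 2
Total = 358

358 trailing zeros


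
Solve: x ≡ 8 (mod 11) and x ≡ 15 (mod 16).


M = 11*16 = 176
M1 = M/11 = 16, M2 = M/16 = 11
M1^(-1) mod 11 = 9, M2^(-1) mod 16 = 3
x = 8*16*9 + 15*11*3 = 1647
1647 mod 176 = 63
Check: 63 mod 11 = 8 ✓, 63 mod 16 = 15 ✓

x ≡ 63 (mod 176)


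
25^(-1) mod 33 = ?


Use the extended Euclidean algorithm on (33, 25); each row r = 33*s + 25*t:
r=33, s=1, t=0
r=25, s=0, t=1
q=1: r=8, s=1, t=-1   [33*(1) + 25*(-1) = 8]
q=3: r=1, s=-3, t=4   [33*(-3) + 25*(4) = 1]
q=8: r=0, s=25, t=-33   [33*(25) + 25*(-33) = 0]
GCD = 1 with t = 4, so 25*(4) ≡ 1 (mod 33)
Inverse = 4 mod 33 = 4
Check: 25 * 4 = 100 ≡ 1 (mod 33)

25^(-1) ≡ 4 (mod 33)


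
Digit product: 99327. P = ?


9 × 9 × 3 × 2 × 7 = 3402


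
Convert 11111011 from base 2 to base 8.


11111011 (base 2) = 251 (decimal)
251 (decimal) = 373 (base 8)


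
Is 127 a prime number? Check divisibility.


Check divisors up to sqrt(127) = 11.2694
No divisors found.
127 is prime.

Yes, 127 is prime


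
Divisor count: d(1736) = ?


1736 = 2^3 × 7^1 × 31^1
d(1736) = (3+1) × (1+1) × (1+1) = 16

16 divisors


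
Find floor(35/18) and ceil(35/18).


35/18 = 1.9444
floor = 1
ceil = 2

floor = 1, ceil = 2


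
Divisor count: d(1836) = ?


1836 = 2^2 × 3^3 × 17^1
d(1836) = (2+1) × (3+1) × (1+1) = 24

24 divisors


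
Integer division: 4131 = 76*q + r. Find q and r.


4131 = 76 * 54 + 27
Check: 4104 + 27 = 4131

q = 54, r = 27


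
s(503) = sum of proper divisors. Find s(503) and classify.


Proper divisors: 1
Sum = 1 = 1
1 < 503 → deficient

s(503) = 1 (deficient)


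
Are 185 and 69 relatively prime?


Euclidean algorithm:
185 = 2 * 69 + 47
69 = 1 * 47 + 22
47 = 2 * 22 + 3
22 = 7 * 3 + 1
3 = 3 * 1 + 0
GCD(185, 69) = 1

Yes, coprime (GCD = 1)


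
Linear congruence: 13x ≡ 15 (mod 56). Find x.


GCD(13, 56) = 1, unique solution
a^(-1) mod 56 = 13
x = 13 * 15 mod 56 = 27

x ≡ 27 (mod 56)


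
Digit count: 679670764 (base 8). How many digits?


679670764 in base 8 = 5040571754
Number of digits = 10

10 digits (base 8)


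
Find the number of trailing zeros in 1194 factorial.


floor(1194/5) = 238
floor(1194/25) = 47
floor(1194/125) = 9
floor(1194/625) = 1
Total = 295

295 trailing zeros


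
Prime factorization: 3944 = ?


3944 / 2 = 1972
1972 / 2 = 986
986 / 2 = 493
493 / 17 = 29
29 / 29 = 1
3944 = 2^3 × 17 × 29


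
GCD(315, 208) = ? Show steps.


315 = 1 * 208 + 107
208 = 1 * 107 + 101
107 = 1 * 101 + 6
101 = 16 * 6 + 5
6 = 1 * 5 + 1
5 = 5 * 1 + 0
GCD = 1


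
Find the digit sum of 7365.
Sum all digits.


7 + 3 + 6 + 5 = 21


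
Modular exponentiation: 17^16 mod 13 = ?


17^1 mod 13 = 4
17^2 mod 13 = 3
17^3 mod 13 = 12
17^4 mod 13 = 9
17^5 mod 13 = 10
17^6 mod 13 = 1
17^7 mod 13 = 4
17^8 mod 13 = 3
17^9 mod 13 = 12
17^10 mod 13 = 9
17^11 mod 13 = 10
17^12 mod 13 = 1
17^13 mod 13 = 4
17^14 mod 13 = 3
17^15 mod 13 = 12
17^16 mod 13 = 9


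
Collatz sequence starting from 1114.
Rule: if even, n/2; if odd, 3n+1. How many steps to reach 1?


1114 → 557 → 1672 → 836 → 418 → 209 → 628 → 314 → 157 → 472 → 236 → 118 → 59 → 178 → 89 → 268 → 134 → 67 → 202 → 101 → 304 → 152 → 76 → 38 → 19 → 58 → 29 → 88 → 44 → 22 → 11 → 34 → 17 → 52 → 26 → 13 → 40 → 20 → 10 → 5 → 16 → 8 → 4 → 2 → 1
Total steps = 44

44 steps


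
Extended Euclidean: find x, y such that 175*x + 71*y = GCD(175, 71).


Tabular extended Euclidean (each row: r = 175*s + 71*t):
r=175, s=1, t=0
r=71, s=0, t=1
q=2: r=33, s=1, t=-2   [175*(1) + 71*(-2) = 33]
q=2: r=5, s=-2, t=5   [175*(-2) + 71*(5) = 5]
q=6: r=3, s=13, t=-32   [175*(13) + 71*(-32) = 3]
q=1: r=2, s=-15, t=37   [175*(-15) + 71*(37) = 2]
q=1: r=1, s=28, t=-69   [175*(28) + 71*(-69) = 1]
q=2: r=0, s=-71, t=175   [175*(-71) + 71*(175) = 0]
GCD = 1; from the row with r=1: x=28, y=-69
Check: 175*(28) + 71*(-69) = 4900 - 4899 = 1

GCD = 1, x = 28, y = -69


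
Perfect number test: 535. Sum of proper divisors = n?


Proper divisors of 535: 1, 5, 107
Sum = 1 + 5 + 107 = 113

No, 535 is not perfect (113 ≠ 535)


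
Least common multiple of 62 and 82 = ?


GCD(62, 82) = 2
LCM = 62*82/2 = 5084/2 = 2542

LCM = 2542


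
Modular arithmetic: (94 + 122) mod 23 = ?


94 + 122 = 216
216 mod 23 = 9


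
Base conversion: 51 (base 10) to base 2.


51 (base 10) = 51 (decimal)
51 (decimal) = 110011 (base 2)


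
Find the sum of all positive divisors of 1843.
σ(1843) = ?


Divisors of 1843: 1, 19, 97, 1843
Sum = 1 + 19 + 97 + 1843 = 1960

σ(1843) = 1960


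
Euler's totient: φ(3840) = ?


3840 = 2^8 × 3 × 5
Prime factors: 2, 3, 5
φ(3840) = 3840 × (1-1/2) × (1-1/3) × (1-1/5)
= 3840 × 1/2 × 2/3 × 4/5 = 1024

φ(3840) = 1024


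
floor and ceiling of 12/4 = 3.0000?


12/4 = 3.0000
floor = 3
ceil = 3

floor = 3, ceil = 3


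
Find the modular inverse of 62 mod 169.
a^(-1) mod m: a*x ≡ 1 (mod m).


Use the extended Euclidean algorithm on (169, 62); each row r = 169*s + 62*t:
r=169, s=1, t=0
r=62, s=0, t=1
q=2: r=45, s=1, t=-2   [169*(1) + 62*(-2) = 45]
q=1: r=17, s=-1, t=3   [169*(-1) + 62*(3) = 17]
q=2: r=11, s=3, t=-8   [169*(3) + 62*(-8) = 11]
q=1: r=6, s=-4, t=11   [169*(-4) + 62*(11) = 6]
q=1: r=5, s=7, t=-19   [169*(7) + 62*(-19) = 5]
q=1: r=1, s=-11, t=30   [169*(-11) + 62*(30) = 1]
q=5: r=0, s=62, t=-169   [169*(62) + 62*(-169) = 0]
GCD = 1 with t = 30, so 62*(30) ≡ 1 (mod 169)
Inverse = 30 mod 169 = 30
Check: 62 * 30 = 1860 ≡ 1 (mod 169)

62^(-1) ≡ 30 (mod 169)


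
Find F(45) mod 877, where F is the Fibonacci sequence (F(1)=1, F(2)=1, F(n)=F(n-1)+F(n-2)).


F(k) mod 877 for k=1..45:
1, 1, 2, 3, 5, 8, 13, 21, 34, 55, 89, 144, 233, 377, 610, 110, 720, 830, 673, 626, 422, 171, 593, 764, 480, 367, 847, 337, 307, 644, 74, 718, 792, 633, 548, 304, 852, 279, 254, 533, 787, 443, 353, 796, 272
F(45) mod 877 = 272


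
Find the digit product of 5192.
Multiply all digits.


5 × 1 × 9 × 2 = 90


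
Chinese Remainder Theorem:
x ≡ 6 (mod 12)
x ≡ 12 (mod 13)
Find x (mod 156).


M = 12*13 = 156
M1 = M/12 = 13, M2 = M/13 = 12
M1^(-1) mod 12 = 1, M2^(-1) mod 13 = 12
x = 6*13*1 + 12*12*12 = 1806
1806 mod 156 = 90
Check: 90 mod 12 = 6 ✓, 90 mod 13 = 12 ✓

x ≡ 90 (mod 156)


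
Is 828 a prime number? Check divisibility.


828 / 2 = 414 (exact division)
828 is NOT prime.

No, 828 is not prime


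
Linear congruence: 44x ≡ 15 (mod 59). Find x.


GCD(44, 59) = 1, unique solution
a^(-1) mod 59 = 55
x = 55 * 15 mod 59 = 58

x ≡ 58 (mod 59)


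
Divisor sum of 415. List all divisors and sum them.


Divisors of 415: 1, 5, 83, 415
Sum = 1 + 5 + 83 + 415 = 504

σ(415) = 504


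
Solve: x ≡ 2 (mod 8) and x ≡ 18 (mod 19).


M = 8*19 = 152
M1 = M/8 = 19, M2 = M/19 = 8
M1^(-1) mod 8 = 3, M2^(-1) mod 19 = 12
x = 2*19*3 + 18*8*12 = 1842
1842 mod 152 = 18
Check: 18 mod 8 = 2 ✓, 18 mod 19 = 18 ✓

x ≡ 18 (mod 152)


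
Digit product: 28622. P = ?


2 × 8 × 6 × 2 × 2 = 384


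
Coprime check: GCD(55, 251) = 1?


Euclidean algorithm:
251 = 4 * 55 + 31
55 = 1 * 31 + 24
31 = 1 * 24 + 7
24 = 3 * 7 + 3
7 = 2 * 3 + 1
3 = 3 * 1 + 0
GCD(55, 251) = 1

Yes, coprime (GCD = 1)


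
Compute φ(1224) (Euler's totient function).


1224 = 2^3 × 3^2 × 17
Prime factors: 2, 3, 17
φ(1224) = 1224 × (1-1/2) × (1-1/3) × (1-1/17)
= 1224 × 1/2 × 2/3 × 16/17 = 384

φ(1224) = 384


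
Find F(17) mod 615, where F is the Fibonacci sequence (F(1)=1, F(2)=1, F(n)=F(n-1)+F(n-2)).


F(k) mod 615 for k=1..17:
1, 1, 2, 3, 5, 8, 13, 21, 34, 55, 89, 144, 233, 377, 610, 372, 367
F(17) mod 615 = 367


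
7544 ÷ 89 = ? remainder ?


7544 = 89 * 84 + 68
Check: 7476 + 68 = 7544

q = 84, r = 68


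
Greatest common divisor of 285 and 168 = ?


285 = 1 * 168 + 117
168 = 1 * 117 + 51
117 = 2 * 51 + 15
51 = 3 * 15 + 6
15 = 2 * 6 + 3
6 = 2 * 3 + 0
GCD = 3


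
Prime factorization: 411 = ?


411 / 3 = 137
137 / 137 = 1
411 = 3 × 137


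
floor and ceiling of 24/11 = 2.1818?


24/11 = 2.1818
floor = 2
ceil = 3

floor = 2, ceil = 3


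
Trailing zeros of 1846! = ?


floor(1846/5) = 369
floor(1846/25) = 73
floor(1846/125) = 14
floor(1846/625) = 2
Total = 458

458 trailing zeros


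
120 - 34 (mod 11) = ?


120 - 34 = 86
86 mod 11 = 9


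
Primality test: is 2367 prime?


2367 / 3 = 789 (exact division)
2367 is NOT prime.

No, 2367 is not prime


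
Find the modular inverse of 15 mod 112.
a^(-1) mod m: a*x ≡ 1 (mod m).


Use the extended Euclidean algorithm on (112, 15); each row r = 112*s + 15*t:
r=112, s=1, t=0
r=15, s=0, t=1
q=7: r=7, s=1, t=-7   [112*(1) + 15*(-7) = 7]
q=2: r=1, s=-2, t=15   [112*(-2) + 15*(15) = 1]
q=7: r=0, s=15, t=-112   [112*(15) + 15*(-112) = 0]
GCD = 1 with t = 15, so 15*(15) ≡ 1 (mod 112)
Inverse = 15 mod 112 = 15
Check: 15 * 15 = 225 ≡ 1 (mod 112)

15^(-1) ≡ 15 (mod 112)


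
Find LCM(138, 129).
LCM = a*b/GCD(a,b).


GCD(138, 129) = 3
LCM = 138*129/3 = 17802/3 = 5934

LCM = 5934


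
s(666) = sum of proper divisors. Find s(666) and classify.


Proper divisors: 1, 2, 3, 6, 9, 18, 37, 74, 111, 222, 333
Sum = 1 + 2 + 3 + 6 + 9 + 18 + 37 + 74 + 111 + 222 + 333 = 816
816 > 666 → abundant

s(666) = 816 (abundant)


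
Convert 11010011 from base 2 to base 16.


11010011 (base 2) = 211 (decimal)
211 (decimal) = D3 (base 16)


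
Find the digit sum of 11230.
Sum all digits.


1 + 1 + 2 + 3 + 0 = 7


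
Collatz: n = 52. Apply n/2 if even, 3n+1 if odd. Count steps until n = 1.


52 → 26 → 13 → 40 → 20 → 10 → 5 → 16 → 8 → 4 → 2 → 1
Total steps = 11

11 steps


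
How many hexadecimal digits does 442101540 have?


442101540 in base 16 = 1A59EF24
Number of digits = 8

8 digits (base 16)


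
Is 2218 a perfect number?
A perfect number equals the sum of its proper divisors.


Proper divisors of 2218: 1, 2, 1109
Sum = 1 + 2 + 1109 = 1112

No, 2218 is not perfect (1112 ≠ 2218)


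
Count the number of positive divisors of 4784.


4784 = 2^4 × 13^1 × 23^1
d(4784) = (4+1) × (1+1) × (1+1) = 20

20 divisors


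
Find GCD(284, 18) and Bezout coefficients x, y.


Tabular extended Euclidean (each row: r = 284*s + 18*t):
r=284, s=1, t=0
r=18, s=0, t=1
q=15: r=14, s=1, t=-15   [284*(1) + 18*(-15) = 14]
q=1: r=4, s=-1, t=16   [284*(-1) + 18*(16) = 4]
q=3: r=2, s=4, t=-63   [284*(4) + 18*(-63) = 2]
q=2: r=0, s=-9, t=142   [284*(-9) + 18*(142) = 0]
GCD = 2; from the row with r=2: x=4, y=-63
Check: 284*(4) + 18*(-63) = 1136 - 1134 = 2

GCD = 2, x = 4, y = -63


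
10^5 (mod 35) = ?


10^1 mod 35 = 10
10^2 mod 35 = 30
10^3 mod 35 = 20
10^4 mod 35 = 25
10^5 mod 35 = 5


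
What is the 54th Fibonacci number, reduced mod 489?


F(k) mod 489 for k=1..54:
1, 1, 2, 3, 5, 8, 13, 21, 34, 55, 89, 144, 233, 377, 121, 9, 130, 139, 269, 408, 188, 107, 295, 402, 208, 121, 329, 450, 290, 251, 52, 303, 355, 169, 35, 204, 239, 443, 193, 147, 340, 487, 338, 336, 185, 32, 217, 249, 466, 226, 203, 429, 143, 83
F(54) mod 489 = 83


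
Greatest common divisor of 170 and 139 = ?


170 = 1 * 139 + 31
139 = 4 * 31 + 15
31 = 2 * 15 + 1
15 = 15 * 1 + 0
GCD = 1


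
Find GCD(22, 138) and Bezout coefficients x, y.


Tabular extended Euclidean (each row: r = 22*s + 138*t):
r=22, s=1, t=0
r=138, s=0, t=1
q=0: r=22, s=1, t=0   [22*(1) + 138*(0) = 22]
q=6: r=6, s=-6, t=1   [22*(-6) + 138*(1) = 6]
q=3: r=4, s=19, t=-3   [22*(19) + 138*(-3) = 4]
q=1: r=2, s=-25, t=4   [22*(-25) + 138*(4) = 2]
q=2: r=0, s=69, t=-11   [22*(69) + 138*(-11) = 0]
GCD = 2; from the row with r=2: x=-25, y=4
Check: 22*(-25) + 138*(4) = -550 + 552 = 2

GCD = 2, x = -25, y = 4
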